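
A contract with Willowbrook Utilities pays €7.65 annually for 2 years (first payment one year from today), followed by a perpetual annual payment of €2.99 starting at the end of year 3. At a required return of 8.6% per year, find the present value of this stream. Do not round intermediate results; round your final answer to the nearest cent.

€43.01

PV of 2-year annuity: €7.65 × [1 − (1+0.086)^−2] / 0.086 = 13.53057
Perpetuity value at year 2: €2.99 / 0.086 = 34.76744
PV of perpetuity: 34.76744 / (1+0.086)^2 = 29.47902
Total PV = 13.53057 + 29.47902 = 43.00959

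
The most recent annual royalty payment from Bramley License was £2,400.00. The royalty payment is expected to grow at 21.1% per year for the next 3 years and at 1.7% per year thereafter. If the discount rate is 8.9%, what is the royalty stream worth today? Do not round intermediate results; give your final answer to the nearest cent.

£55554.53

D_1 = 2906.40000
D_2 = 3519.65040
D_3 = 4262.29663
Terminal value at year 3: TV = D_3×(1+g_2)/(r−g_2) = 4334.75568/0.072 = 60204.93996
P_0 = D_1/(1+r)^1 + D_2/(1+r)^2 + D_3/(1+r)^3 + TV/(1+r)^3
    = 2668.87052 + 2967.86245 + 3300.35025 + 46617.44728 = 55554.53050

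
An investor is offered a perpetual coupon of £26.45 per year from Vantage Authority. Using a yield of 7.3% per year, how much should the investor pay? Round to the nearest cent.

£362.33

Level perpetuity: PV = C / r = £26.45 / 0.073 = £362.33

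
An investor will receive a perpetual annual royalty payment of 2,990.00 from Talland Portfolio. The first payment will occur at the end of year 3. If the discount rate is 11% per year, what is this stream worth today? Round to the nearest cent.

Value at end of year 2: C / r = 2,990.00 / 0.11 = 27,181.8182
Discount to today: PV = 27,181.8182 / (1 + 0.11)^2 = 27,181.8182 / 1.232100 = 22,061.37

22061.37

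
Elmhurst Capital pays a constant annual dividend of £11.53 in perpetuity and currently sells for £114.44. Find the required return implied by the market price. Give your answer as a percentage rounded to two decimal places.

P = C/r ⇒ r = C/P = £11.53/£114.44 = 0.100751

10.08%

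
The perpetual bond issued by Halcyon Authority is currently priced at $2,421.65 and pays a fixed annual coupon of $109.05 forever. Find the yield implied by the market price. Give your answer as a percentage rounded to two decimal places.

P = C/r ⇒ r = C/P = $109.05/$2,421.65 = 0.045031

4.50%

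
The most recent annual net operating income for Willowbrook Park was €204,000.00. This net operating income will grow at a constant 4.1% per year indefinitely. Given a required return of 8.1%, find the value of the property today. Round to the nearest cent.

€5309100.00

D₁ = D₀ × (1 + g) = €204,000.00 × 1.041 = €212,364.0000
Growing perpetuity: P = D₁ / (r − g) = €212,364.0000 / (0.081 − 0.041) = €5,309,100.00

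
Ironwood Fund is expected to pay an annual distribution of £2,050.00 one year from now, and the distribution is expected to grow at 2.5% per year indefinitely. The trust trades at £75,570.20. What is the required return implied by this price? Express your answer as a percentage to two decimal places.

P = D₁/(r − g) ⇒ r = D₁/P + g = £2,050.0000/£75,570.20 + 0.025 = 0.027127 + 0.025 = 0.052127

5.21%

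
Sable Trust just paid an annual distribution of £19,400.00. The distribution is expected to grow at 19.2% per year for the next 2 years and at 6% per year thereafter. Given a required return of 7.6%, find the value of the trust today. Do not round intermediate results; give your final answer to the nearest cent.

£1622604.46

D_1 = 23124.80000
D_2 = 27564.76160
Terminal value at year 2: TV = D_2×(1+g_2)/(r−g_2) = 29218.64730/0.016 = 1826165.45600
P_0 = D_1/(1+r)^1 + D_2/(1+r)^2 + TV/(1+r)^2
    = 21491.44981 + 23808.37191 + 1577304.63924 = 1622604.46097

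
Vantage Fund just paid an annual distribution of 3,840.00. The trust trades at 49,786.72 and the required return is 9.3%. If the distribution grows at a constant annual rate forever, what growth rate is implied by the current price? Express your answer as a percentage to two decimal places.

1.47%

P = D₀(1+g)/(r−g) ⇒ P(r−g) = D₀(1+g) ⇒ g(P+D₀) = P·r − D₀
g = (P·r − D₀)/(P + D₀) = (49,786.72×0.093 − 3,840.00) / (49,786.72 + 3,840.00) = 0.014735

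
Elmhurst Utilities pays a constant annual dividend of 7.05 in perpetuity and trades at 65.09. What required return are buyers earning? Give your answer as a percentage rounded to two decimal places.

10.83%

P = C/r ⇒ r = C/P = 7.05/65.09 = 0.108312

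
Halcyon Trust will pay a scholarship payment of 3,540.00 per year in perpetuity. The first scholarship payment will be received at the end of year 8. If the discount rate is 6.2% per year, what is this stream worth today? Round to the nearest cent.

37474.85

Value at end of year 7: C / r = 3,540.00 / 0.062 = 57,096.7742
Discount to today: PV = 57,096.7742 / (1 + 0.062)^7 = 57,096.7742 / 1.523602 = 37,474.85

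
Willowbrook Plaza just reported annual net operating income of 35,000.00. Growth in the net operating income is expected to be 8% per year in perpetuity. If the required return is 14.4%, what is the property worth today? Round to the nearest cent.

D₁ = D₀ × (1 + g) = 35,000.00 × 1.08 = 37,800.0000
Growing perpetuity: P = D₁ / (r − g) = 37,800.0000 / (0.144 − 0.08) = 590,625.00

590625.00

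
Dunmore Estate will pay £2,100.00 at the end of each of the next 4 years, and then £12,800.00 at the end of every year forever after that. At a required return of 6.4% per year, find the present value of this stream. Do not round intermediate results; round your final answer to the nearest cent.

PV of 4-year annuity: £2,100.00 × [1 − (1+0.064)^−4] / 0.064 = 7210.56392
Perpetuity value at year 4: £12,800.00 / 0.064 = 200000.00000
PV of perpetuity: 200000.00000 / (1+0.064)^4 = 156049.89609
Total PV = 7210.56392 + 156049.89609 = 163260.46002

£163260.46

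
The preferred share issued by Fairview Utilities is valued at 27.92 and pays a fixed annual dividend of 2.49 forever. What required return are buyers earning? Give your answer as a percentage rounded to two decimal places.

P = C/r ⇒ r = C/P = 2.49/27.92 = 0.089183

8.92%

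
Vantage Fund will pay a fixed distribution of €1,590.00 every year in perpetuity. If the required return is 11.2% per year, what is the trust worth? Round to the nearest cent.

Level perpetuity: PV = C / r = €1,590.00 / 0.112 = €14,196.43

€14196.43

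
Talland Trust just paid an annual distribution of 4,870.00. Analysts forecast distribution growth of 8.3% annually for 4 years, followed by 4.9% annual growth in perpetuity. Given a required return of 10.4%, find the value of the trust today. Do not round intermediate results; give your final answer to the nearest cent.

D_1 = 5274.21000
D_2 = 5711.96943
D_3 = 6186.06289
D_4 = 6699.50611
Terminal value at year 4: TV = D_4×(1+g_2)/(r−g_2) = 7027.78191/0.055 = 127777.85295
P_0 = D_1/(1+r)^1 + D_2/(1+r)^2 + D_3/(1+r)^3 + D_4/(1+r)^4 + TV/(1+r)^4
    = 4777.36413 + 4686.49036 + 4597.34516 + 4509.89566 + 86016.00993 = 104587.10524

104587.11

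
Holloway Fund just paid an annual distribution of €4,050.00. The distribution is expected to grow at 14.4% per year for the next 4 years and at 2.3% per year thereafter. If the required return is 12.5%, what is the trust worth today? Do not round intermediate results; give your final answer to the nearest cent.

D_1 = 4633.20000
D_2 = 5300.38080
D_3 = 6063.63564
D_4 = 6936.79917
Terminal value at year 4: TV = D_4×(1+g_2)/(r−g_2) = 7096.34555/0.102 = 69572.01517
P_0 = D_1/(1+r)^1 + D_2/(1+r)^2 + D_3/(1+r)^3 + D_4/(1+r)^4 + TV/(1+r)^4
    = 4118.40000 + 4187.95520 + 4258.68511 + 4330.60957 + 43433.46657 = 60329.11645

€60329.12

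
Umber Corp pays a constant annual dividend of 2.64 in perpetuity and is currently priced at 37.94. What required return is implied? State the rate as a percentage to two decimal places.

P = C/r ⇒ r = C/P = 2.64/37.94 = 0.069584

6.96%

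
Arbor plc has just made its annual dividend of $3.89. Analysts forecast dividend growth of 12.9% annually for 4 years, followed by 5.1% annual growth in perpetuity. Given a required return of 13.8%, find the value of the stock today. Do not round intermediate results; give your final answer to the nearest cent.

$60.78

D_1 = 4.39181
D_2 = 4.95835
D_3 = 5.59798
D_4 = 6.32012
Terminal value at year 4: TV = D_4×(1+g_2)/(r−g_2) = 6.64245/0.087 = 76.34996
P_0 = D_1/(1+r)^1 + D_2/(1+r)^2 + D_3/(1+r)^3 + D_4/(1+r)^4 + TV/(1+r)^4
    = 3.85924 + 3.82871 + 3.79843 + 3.76839 + 45.52393 = 60.77871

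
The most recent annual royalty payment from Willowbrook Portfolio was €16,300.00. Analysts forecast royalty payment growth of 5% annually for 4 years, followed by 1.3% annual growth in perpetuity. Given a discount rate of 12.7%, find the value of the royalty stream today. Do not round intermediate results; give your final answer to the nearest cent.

€163931.01

D_1 = 17115.00000
D_2 = 17970.75000
D_3 = 18869.28750
D_4 = 19812.75188
Terminal value at year 4: TV = D_4×(1+g_2)/(r−g_2) = 20070.31765/0.114 = 176055.41798
P_0 = D_1/(1+r)^1 + D_2/(1+r)^2 + D_3/(1+r)^3 + D_4/(1+r)^4 + TV/(1+r)^4
    = 15186.33540 + 14148.75969 + 13182.07425 + 12281.43563 + 109132.40612 = 163931.01110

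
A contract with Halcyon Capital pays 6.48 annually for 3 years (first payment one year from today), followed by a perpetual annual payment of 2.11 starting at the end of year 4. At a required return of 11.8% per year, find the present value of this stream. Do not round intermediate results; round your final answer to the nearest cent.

28.41

PV of 3-year annuity: 6.48 × [1 − (1+0.118)^−3] / 0.118 = 15.61751
Perpetuity value at year 3: 2.11 / 0.118 = 17.88136
PV of perpetuity: 17.88136 / (1+0.118)^3 = 12.79602
Total PV = 15.61751 + 12.79602 = 28.41354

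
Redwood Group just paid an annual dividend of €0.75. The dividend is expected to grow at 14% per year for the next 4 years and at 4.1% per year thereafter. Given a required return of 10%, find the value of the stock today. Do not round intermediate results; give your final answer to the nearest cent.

D_1 = 0.85500
D_2 = 0.97470
D_3 = 1.11116
D_4 = 1.26672
Terminal value at year 4: TV = D_4×(1+g_2)/(r−g_2) = 1.31866/0.059 = 22.35010
P_0 = D_1/(1+r)^1 + D_2/(1+r)^2 + D_3/(1+r)^3 + D_4/(1+r)^4 + TV/(1+r)^4
    = 0.77727 + 0.80554 + 0.83483 + 0.86519 + 15.26542 = 18.54824

€18.55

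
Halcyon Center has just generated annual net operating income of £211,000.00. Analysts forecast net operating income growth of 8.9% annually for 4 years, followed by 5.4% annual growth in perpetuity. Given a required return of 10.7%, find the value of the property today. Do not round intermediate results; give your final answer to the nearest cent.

£4740024.35

D_1 = 229779.00000
D_2 = 250229.33100
D_3 = 272499.74146
D_4 = 296752.21845
Terminal value at year 4: TV = D_4×(1+g_2)/(r−g_2) = 312776.83825/0.053 = 5901449.77821
P_0 = D_1/(1+r)^1 + D_2/(1+r)^2 + D_3/(1+r)^3 + D_4/(1+r)^4 + TV/(1+r)^4
    = 207569.10569 + 204193.99828 + 200873.77067 + 197607.53049 + 3929779.94604 = 4740024.35118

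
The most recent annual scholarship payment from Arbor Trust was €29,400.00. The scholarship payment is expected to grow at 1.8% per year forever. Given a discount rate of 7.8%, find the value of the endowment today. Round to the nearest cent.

D₁ = D₀ × (1 + g) = €29,400.00 × 1.018 = €29,929.2000
Growing perpetuity: P = D₁ / (r − g) = €29,929.2000 / (0.078 − 0.018) = €498,820.00

€498820.00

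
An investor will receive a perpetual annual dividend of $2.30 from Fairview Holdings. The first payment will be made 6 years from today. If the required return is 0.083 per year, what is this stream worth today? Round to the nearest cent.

Value at end of year 5: C / r = $2.30 / 0.083 = $27.7108
Discount to today: PV = $27.7108 / (1 + 0.083)^5 = $27.7108 / 1.489849 = $18.60

$18.60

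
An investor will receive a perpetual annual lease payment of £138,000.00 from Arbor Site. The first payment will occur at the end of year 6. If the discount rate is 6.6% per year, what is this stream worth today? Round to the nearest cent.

Value at end of year 5: C / r = £138,000.00 / 0.066 = £2,090,909.0909
Discount to today: PV = £2,090,909.0909 / (1 + 0.066)^5 = £2,090,909.0909 / 1.376531 = £1,518,969.76

£1518969.76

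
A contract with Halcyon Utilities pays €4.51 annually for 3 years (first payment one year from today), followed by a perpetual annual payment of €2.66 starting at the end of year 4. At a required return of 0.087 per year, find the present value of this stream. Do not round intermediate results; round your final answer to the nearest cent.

€35.28

PV of 3-year annuity: €4.51 × [1 − (1+0.087)^−3] / 0.087 = 11.47745
Perpetuity value at year 3: €2.66 / 0.087 = 30.57471
PV of perpetuity: 30.57471 / (1+0.087)^3 = 23.80531
Total PV = 11.47745 + 23.80531 = 35.28276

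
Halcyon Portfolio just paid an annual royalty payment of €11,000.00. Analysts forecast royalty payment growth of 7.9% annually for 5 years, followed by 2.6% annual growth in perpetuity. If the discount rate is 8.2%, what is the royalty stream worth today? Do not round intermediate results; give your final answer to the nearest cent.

€253301.43

D_1 = 11869.00000
D_2 = 12806.65100
D_3 = 13818.37643
D_4 = 14910.02817
D_5 = 16087.92039
Terminal value at year 5: TV = D_5×(1+g_2)/(r−g_2) = 16506.20632/0.056 = 294753.68433
P_0 = D_1/(1+r)^1 + D_2/(1+r)^2 + D_3/(1+r)^3 + D_4/(1+r)^4 + D_5/(1+r)^5 + TV/(1+r)^5
    = 10969.50092 + 10939.08641 + 10908.75623 + 10878.51014 + 10848.34791 + 198757.23136 = 253301.43297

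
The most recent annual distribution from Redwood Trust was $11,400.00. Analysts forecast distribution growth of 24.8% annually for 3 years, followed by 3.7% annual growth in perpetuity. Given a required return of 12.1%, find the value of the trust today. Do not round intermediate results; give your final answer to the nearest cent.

D_1 = 14227.20000
D_2 = 17755.54560
D_3 = 22158.92091
Terminal value at year 3: TV = D_3×(1+g_2)/(r−g_2) = 22978.80098/0.084 = 273557.15455
P_0 = D_1/(1+r)^1 + D_2/(1+r)^2 + D_3/(1+r)^3 + TV/(1+r)^3
    = 12691.52542 + 14129.36996 + 15730.11036 + 194191.95767 = 236742.96341

$236742.96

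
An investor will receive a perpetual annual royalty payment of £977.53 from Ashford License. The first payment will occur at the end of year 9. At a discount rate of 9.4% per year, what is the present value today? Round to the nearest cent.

£5068.32

Value at end of year 8: C / r = £977.53 / 0.094 = £10,399.2553
Discount to today: PV = £10,399.2553 / (1 + 0.094)^8 = £10,399.2553 / 2.051817 = £5,068.32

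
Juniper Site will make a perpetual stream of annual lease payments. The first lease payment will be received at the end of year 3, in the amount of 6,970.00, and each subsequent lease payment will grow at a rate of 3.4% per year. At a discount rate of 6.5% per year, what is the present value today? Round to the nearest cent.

198231.14

Value at end of year 2: C₁ / (r − g) = 6,970.00 / (0.065 − 0.034) = 224,838.7097
Discount to today: PV = 224,838.7097 / (1 + 0.065)^2 = 224,838.7097 / 1.134225 = 198,231.14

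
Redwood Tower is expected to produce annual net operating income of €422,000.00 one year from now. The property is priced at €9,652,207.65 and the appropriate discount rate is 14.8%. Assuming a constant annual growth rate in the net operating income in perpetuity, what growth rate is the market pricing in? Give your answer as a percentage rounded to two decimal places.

10.43%

P = D₁/(r−g) ⇒ g = r − D₁/P = 0.148 − €422,000.00/€9,652,207.65 = 0.104279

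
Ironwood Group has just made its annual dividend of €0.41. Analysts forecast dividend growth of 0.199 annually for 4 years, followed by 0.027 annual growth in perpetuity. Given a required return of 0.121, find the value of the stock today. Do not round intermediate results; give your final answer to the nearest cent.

€7.81

D_1 = 0.49159
D_2 = 0.58942
D_3 = 0.70671
D_4 = 0.84735
Terminal value at year 4: TV = D_4×(1+g_2)/(r−g_2) = 0.87022/0.094 = 9.25770
P_0 = D_1/(1+r)^1 + D_2/(1+r)^2 + D_3/(1+r)^3 + D_4/(1+r)^4 + TV/(1+r)^4
    = 0.43853 + 0.46904 + 0.50168 + 0.53658 + 5.86247 = 7.80830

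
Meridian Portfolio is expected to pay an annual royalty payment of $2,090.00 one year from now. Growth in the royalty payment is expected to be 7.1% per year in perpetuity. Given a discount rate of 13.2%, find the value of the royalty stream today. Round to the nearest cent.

Growing perpetuity: P = D₁ / (r − g) = $2,090.0000 / (0.132 − 0.071) = $34,262.30

$34262.30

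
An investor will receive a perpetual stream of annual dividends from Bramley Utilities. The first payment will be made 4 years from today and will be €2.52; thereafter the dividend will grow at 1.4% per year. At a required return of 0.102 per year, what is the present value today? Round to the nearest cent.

Value at end of year 3: C₁ / (r − g) = €2.52 / (0.102 − 0.014) = €28.6364
Discount to today: PV = €28.6364 / (1 + 0.102)^3 = €28.6364 / 1.338273 = €21.40

€21.40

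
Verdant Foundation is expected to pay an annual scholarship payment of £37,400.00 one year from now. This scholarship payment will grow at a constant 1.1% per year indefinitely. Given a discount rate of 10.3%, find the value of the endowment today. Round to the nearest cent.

Growing perpetuity: P = D₁ / (r − g) = £37,400.0000 / (0.103 − 0.011) = £406,521.74

£406521.74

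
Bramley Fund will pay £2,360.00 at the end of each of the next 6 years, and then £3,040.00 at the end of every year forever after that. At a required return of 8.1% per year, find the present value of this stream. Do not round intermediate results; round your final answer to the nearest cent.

£34396.82

PV of 6-year annuity: £2,360.00 × [1 − (1+0.081)^−6] / 0.081 = 10876.97771
Perpetuity value at year 6: £3,040.00 / 0.081 = 37530.86420
PV of perpetuity: 37530.86420 / (1+0.081)^6 = 23519.84206
Total PV = 10876.97771 + 23519.84206 = 34396.81977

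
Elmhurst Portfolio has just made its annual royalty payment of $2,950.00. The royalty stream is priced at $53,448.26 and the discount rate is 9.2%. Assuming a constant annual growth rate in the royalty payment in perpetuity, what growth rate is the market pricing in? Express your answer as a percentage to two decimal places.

3.49%

P = D₀(1+g)/(r−g) ⇒ P(r−g) = D₀(1+g) ⇒ g(P+D₀) = P·r − D₀
g = (P·r − D₀)/(P + D₀) = ($53,448.26×0.092 − $2,950.00) / ($53,448.26 + $2,950.00) = 0.034881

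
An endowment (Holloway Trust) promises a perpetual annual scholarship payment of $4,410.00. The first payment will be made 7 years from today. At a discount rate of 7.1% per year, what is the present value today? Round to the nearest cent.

$41156.97

Value at end of year 6: C / r = $4,410.00 / 0.071 = $62,112.6761
Discount to today: PV = $62,112.6761 / (1 + 0.071)^6 = $62,112.6761 / 1.509165 = $41,156.97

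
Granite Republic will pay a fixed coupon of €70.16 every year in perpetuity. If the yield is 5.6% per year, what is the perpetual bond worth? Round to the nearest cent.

Level perpetuity: PV = C / r = €70.16 / 0.056 = €1,252.86

€1252.86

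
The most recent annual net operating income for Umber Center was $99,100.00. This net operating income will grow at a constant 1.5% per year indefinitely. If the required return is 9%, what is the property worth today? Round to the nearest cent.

$1341153.33

D₁ = D₀ × (1 + g) = $99,100.00 × 1.015 = $100,586.5000
Growing perpetuity: P = D₁ / (r − g) = $100,586.5000 / (0.09 − 0.015) = $1,341,153.33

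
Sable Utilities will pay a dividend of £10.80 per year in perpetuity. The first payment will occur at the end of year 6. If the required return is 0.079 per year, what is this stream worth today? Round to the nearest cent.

£93.47

Value at end of year 5: C / r = £10.80 / 0.079 = £136.7089
Discount to today: PV = £136.7089 / (1 + 0.079)^5 = £136.7089 / 1.462538 = £93.47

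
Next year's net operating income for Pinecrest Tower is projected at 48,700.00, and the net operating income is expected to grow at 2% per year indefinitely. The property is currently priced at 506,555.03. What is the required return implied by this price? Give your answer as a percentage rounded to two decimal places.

P = D₁/(r − g) ⇒ r = D₁/P + g = 48,700.0000/506,555.03 + 0.02 = 0.096140 + 0.02 = 0.116140

11.61%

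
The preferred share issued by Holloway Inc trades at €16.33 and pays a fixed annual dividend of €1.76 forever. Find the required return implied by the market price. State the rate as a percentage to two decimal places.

10.78%

P = C/r ⇒ r = C/P = €1.76/€16.33 = 0.107777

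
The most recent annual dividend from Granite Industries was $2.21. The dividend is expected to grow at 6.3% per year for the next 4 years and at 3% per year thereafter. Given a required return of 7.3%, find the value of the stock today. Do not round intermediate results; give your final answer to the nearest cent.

$59.63

D_1 = 2.34923
D_2 = 2.49723
D_3 = 2.65456
D_4 = 2.82179
Terminal value at year 4: TV = D_4×(1+g_2)/(r−g_2) = 2.90645/0.043 = 67.59181
P_0 = D_1/(1+r)^1 + D_2/(1+r)^2 + D_3/(1+r)^3 + D_4/(1+r)^4 + TV/(1+r)^4
    = 2.18940 + 2.16900 + 2.14878 + 2.12876 + 50.99120 = 59.62714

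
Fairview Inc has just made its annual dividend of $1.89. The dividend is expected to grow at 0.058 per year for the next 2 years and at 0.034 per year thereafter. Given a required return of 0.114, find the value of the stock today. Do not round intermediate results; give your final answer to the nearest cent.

D_1 = 1.99962
D_2 = 2.11560
Terminal value at year 2: TV = D_2×(1+g_2)/(r−g_2) = 2.18753/0.08 = 27.34410
P_0 = D_1/(1+r)^1 + D_2/(1+r)^2 + TV/(1+r)^2
    = 1.79499 + 1.70476 + 22.03400 = 25.53375

$25.53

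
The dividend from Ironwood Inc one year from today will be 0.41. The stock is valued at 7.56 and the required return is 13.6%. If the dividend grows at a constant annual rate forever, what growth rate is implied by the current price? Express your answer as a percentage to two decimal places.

8.18%

P = D₁/(r−g) ⇒ g = r − D₁/P = 0.136 − 0.41/7.56 = 0.081767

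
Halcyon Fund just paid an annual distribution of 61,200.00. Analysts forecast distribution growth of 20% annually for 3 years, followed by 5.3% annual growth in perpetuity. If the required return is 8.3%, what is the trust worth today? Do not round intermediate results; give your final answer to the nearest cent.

D_1 = 73440.00000
D_2 = 88128.00000
D_3 = 105753.60000
Terminal value at year 3: TV = D_3×(1+g_2)/(r−g_2) = 111358.54080/0.03 = 3711951.36000
P_0 = D_1/(1+r)^1 + D_2/(1+r)^2 + D_3/(1+r)^3 + TV/(1+r)^3
    = 67811.63435 + 75137.54499 + 83254.89749 + 2922246.90191 = 3148450.97874

3148450.98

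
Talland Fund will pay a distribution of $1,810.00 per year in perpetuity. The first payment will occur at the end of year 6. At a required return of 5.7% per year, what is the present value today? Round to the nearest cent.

Value at end of year 5: C / r = $1,810.00 / 0.057 = $31,754.3860
Discount to today: PV = $31,754.3860 / (1 + 0.057)^5 = $31,754.3860 / 1.319395 = $24,067.38

$24067.38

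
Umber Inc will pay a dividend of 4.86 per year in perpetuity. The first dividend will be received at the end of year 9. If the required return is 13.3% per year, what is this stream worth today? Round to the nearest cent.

Value at end of year 8: C / r = 4.86 / 0.133 = 36.5414
Discount to today: PV = 36.5414 / (1 + 0.133)^8 = 36.5414 / 2.715434 = 13.46

13.46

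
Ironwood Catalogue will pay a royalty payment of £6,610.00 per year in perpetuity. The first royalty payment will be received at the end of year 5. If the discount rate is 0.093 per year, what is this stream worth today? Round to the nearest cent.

Value at end of year 4: C / r = £6,610.00 / 0.093 = £71,075.2688
Discount to today: PV = £71,075.2688 / (1 + 0.093)^4 = £71,075.2688 / 1.427186 = £49,800.98

£49800.98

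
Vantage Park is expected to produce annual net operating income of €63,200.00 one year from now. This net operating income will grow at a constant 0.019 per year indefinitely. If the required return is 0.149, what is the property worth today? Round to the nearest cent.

€486153.85

Growing perpetuity: P = D₁ / (r − g) = €63,200.0000 / (0.149 − 0.019) = €486,153.85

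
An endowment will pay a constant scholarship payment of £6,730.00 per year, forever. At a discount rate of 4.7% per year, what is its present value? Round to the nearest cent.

£143191.49

Level perpetuity: PV = C / r = £6,730.00 / 0.047 = £143,191.49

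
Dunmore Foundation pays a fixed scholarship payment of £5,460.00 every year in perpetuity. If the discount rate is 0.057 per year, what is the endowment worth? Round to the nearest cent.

£95789.47

Level perpetuity: PV = C / r = £5,460.00 / 0.057 = £95,789.47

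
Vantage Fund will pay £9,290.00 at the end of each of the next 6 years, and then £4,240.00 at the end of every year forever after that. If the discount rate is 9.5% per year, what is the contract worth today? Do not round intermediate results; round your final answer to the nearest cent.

£66951.70

PV of 6-year annuity: £9,290.00 × [1 − (1+0.095)^−6] / 0.095 = 41060.17774
Perpetuity value at year 6: £4,240.00 / 0.095 = 44631.57895
PV of perpetuity: 44631.57895 / (1+0.095)^6 = 25891.51935
Total PV = 41060.17774 + 25891.51935 = 66951.69710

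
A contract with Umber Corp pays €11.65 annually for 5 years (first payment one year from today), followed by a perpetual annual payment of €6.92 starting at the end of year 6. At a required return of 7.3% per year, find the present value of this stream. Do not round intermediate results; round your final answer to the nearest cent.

€114.03

PV of 5-year annuity: €11.65 × [1 − (1+0.073)^−5] / 0.073 = 47.38604
Perpetuity value at year 5: €6.92 / 0.073 = 94.79452
PV of perpetuity: 94.79452 / (1+0.073)^5 = 66.64762
Total PV = 47.38604 + 66.64762 = 114.03366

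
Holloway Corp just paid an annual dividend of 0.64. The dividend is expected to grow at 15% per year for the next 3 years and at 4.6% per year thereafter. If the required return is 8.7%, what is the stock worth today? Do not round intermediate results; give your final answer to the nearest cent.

21.49

D_1 = 0.73600
D_2 = 0.84640
D_3 = 0.97336
Terminal value at year 3: TV = D_3×(1+g_2)/(r−g_2) = 1.01813/0.041 = 24.83255
P_0 = D_1/(1+r)^1 + D_2/(1+r)^2 + D_3/(1+r)^3 + TV/(1+r)^3
    = 0.67709 + 0.71634 + 0.75785 + 19.33449 = 21.48577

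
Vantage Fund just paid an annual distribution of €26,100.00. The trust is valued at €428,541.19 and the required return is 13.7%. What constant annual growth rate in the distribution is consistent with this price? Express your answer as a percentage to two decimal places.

P = D₀(1+g)/(r−g) ⇒ P(r−g) = D₀(1+g) ⇒ g(P+D₀) = P·r − D₀
g = (P·r − D₀)/(P + D₀) = (€428,541.19×0.137 − €26,100.00) / (€428,541.19 + €26,100.00) = 0.071727

7.17%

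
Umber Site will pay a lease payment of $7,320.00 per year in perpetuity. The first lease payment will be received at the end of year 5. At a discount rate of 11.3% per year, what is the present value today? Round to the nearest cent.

Value at end of year 4: C / r = $7,320.00 / 0.113 = $64,778.7611
Discount to today: PV = $64,778.7611 / (1 + 0.113)^4 = $64,778.7611 / 1.534549 = $42,213.56

$42213.56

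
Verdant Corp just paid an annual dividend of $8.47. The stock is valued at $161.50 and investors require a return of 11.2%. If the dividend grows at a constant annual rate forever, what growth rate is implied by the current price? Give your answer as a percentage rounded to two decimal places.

P = D₀(1+g)/(r−g) ⇒ P(r−g) = D₀(1+g) ⇒ g(P+D₀) = P·r − D₀
g = (P·r − D₀)/(P + D₀) = ($161.50×0.112 − $8.47) / ($161.50 + $8.47) = 0.056586

5.66%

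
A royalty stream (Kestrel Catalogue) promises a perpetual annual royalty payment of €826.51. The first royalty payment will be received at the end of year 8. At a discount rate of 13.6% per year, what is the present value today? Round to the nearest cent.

€2489.21

Value at end of year 7: C / r = €826.51 / 0.136 = €6,077.2794
Discount to today: PV = €6,077.2794 / (1 + 0.136)^7 = €6,077.2794 / 2.441453 = €2,489.21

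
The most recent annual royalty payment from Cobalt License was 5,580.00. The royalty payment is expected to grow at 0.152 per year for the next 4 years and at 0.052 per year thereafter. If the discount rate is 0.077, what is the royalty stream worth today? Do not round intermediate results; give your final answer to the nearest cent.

333852.80

D_1 = 6428.16000
D_2 = 7405.24032
D_3 = 8530.83685
D_4 = 9827.52405
Terminal value at year 4: TV = D_4×(1+g_2)/(r−g_2) = 10338.55530/0.025 = 413542.21201
P_0 = D_1/(1+r)^1 + D_2/(1+r)^2 + D_3/(1+r)^3 + D_4/(1+r)^4 + TV/(1+r)^4
    = 5968.57939 + 6384.21862 + 6828.80209 + 7304.34541 + 307366.85488 = 333852.80039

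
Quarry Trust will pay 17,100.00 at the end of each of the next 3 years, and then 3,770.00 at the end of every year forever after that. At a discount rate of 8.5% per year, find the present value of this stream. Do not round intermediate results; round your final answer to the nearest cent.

78398.06

PV of 3-year annuity: 17,100.00 × [1 − (1+0.085)^−3] / 0.085 = 43673.78255
Perpetuity value at year 3: 3,770.00 / 0.085 = 44352.94118
PV of perpetuity: 44352.94118 / (1+0.085)^3 = 34724.27684
Total PV = 43673.78255 + 34724.27684 = 78398.05939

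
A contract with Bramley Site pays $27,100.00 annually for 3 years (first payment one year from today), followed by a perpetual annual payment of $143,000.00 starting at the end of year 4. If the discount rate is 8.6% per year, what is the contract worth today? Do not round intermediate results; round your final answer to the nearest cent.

$1367309.52

PV of 3-year annuity: $27,100.00 × [1 − (1+0.086)^−3] / 0.086 = 69090.07618
Perpetuity value at year 3: $143,000.00 / 0.086 = 1662790.69767
PV of perpetuity: 1662790.69767 / (1+0.086)^3 = 1298219.44699
Total PV = 69090.07618 + 1298219.44699 = 1367309.52317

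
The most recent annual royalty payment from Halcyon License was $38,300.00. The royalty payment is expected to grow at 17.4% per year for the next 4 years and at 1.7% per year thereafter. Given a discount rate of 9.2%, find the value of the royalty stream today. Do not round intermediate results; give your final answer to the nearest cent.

D_1 = 44964.20000
D_2 = 52787.97080
D_3 = 61973.07772
D_4 = 72756.39324
Terminal value at year 4: TV = D_4×(1+g_2)/(r−g_2) = 73993.25193/0.075 = 986576.69237
P_0 = D_1/(1+r)^1 + D_2/(1+r)^2 + D_3/(1+r)^3 + D_4/(1+r)^4 + TV/(1+r)^4
    = 41176.00733 + 44267.97857 + 47592.13081 + 51165.89887 + 693809.58873 = 878011.60431

$878011.60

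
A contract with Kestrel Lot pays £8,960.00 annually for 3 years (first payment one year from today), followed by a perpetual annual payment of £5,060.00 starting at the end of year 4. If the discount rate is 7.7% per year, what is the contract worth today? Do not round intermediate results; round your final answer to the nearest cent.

PV of 3-year annuity: £8,960.00 × [1 − (1+0.077)^−3] / 0.077 = 23216.35700
Perpetuity value at year 3: £5,060.00 / 0.077 = 65714.28571
PV of perpetuity: 65714.28571 / (1+0.077)^3 = 52603.26268
Total PV = 23216.35700 + 52603.26268 = 75819.61968

£75819.62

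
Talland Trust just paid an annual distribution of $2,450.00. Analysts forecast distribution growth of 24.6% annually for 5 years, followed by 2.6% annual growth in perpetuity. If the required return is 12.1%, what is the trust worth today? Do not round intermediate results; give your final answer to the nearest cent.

D_1 = 3052.70000
D_2 = 3803.66420
D_3 = 4739.36559
D_4 = 5905.24953
D_5 = 7357.94091
Terminal value at year 5: TV = D_5×(1+g_2)/(r−g_2) = 7549.24738/0.095 = 79465.76186
P_0 = D_1/(1+r)^1 + D_2/(1+r)^2 + D_3/(1+r)^3 + D_4/(1+r)^4 + D_5/(1+r)^5 + TV/(1+r)^5
    = 2723.19358 + 3026.85031 + 3364.36707 + 3739.51951 + 4156.50429 + 44890.24632 = 61900.68108

$61900.68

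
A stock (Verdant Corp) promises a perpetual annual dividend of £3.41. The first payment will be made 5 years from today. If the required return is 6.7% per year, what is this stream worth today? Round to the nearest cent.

Value at end of year 4: C / r = £3.41 / 0.067 = £50.8955
Discount to today: PV = £50.8955 / (1 + 0.067)^4 = £50.8955 / 1.296157 = £39.27

£39.27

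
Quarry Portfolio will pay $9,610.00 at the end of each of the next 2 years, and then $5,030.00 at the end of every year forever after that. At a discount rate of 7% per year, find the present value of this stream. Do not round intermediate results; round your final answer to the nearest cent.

PV of 2-year annuity: $9,610.00 × [1 − (1+0.07)^−2] / 0.07 = 17375.05459
Perpetuity value at year 2: $5,030.00 / 0.07 = 71857.14286
PV of perpetuity: 71857.14286 / (1+0.07)^2 = 62762.81147
Total PV = 17375.05459 + 62762.81147 = 80137.86606

$80137.87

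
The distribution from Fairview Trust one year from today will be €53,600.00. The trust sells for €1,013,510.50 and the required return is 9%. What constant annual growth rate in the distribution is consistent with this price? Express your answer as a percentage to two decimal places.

3.71%

P = D₁/(r−g) ⇒ g = r − D₁/P = 0.09 − €53,600.00/€1,013,510.50 = 0.037115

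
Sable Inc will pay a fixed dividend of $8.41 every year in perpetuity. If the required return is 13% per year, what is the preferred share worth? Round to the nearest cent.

$64.69

Level perpetuity: PV = C / r = $8.41 / 0.13 = $64.69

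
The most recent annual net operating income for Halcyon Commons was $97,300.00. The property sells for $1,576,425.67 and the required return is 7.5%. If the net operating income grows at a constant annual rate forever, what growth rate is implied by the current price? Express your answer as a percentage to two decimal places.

1.25%

P = D₀(1+g)/(r−g) ⇒ P(r−g) = D₀(1+g) ⇒ g(P+D₀) = P·r − D₀
g = (P·r − D₀)/(P + D₀) = ($1,576,425.67×0.075 − $97,300.00) / ($1,576,425.67 + $97,300.00) = 0.012506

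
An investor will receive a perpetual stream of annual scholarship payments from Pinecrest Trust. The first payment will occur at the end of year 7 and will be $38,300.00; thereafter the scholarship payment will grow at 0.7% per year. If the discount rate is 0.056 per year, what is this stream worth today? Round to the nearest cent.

$563662.55

Value at end of year 6: C₁ / (r − g) = $38,300.00 / (0.056 − 0.007) = $781,632.6531
Discount to today: PV = $781,632.6531 / (1 + 0.056)^6 = $781,632.6531 / 1.386703 = $563,662.55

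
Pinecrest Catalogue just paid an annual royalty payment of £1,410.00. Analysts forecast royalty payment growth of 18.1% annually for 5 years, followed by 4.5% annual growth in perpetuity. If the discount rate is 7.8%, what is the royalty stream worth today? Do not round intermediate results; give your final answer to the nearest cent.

D_1 = 1665.21000
D_2 = 1966.61301
D_3 = 2322.56996
D_4 = 2742.95513
D_5 = 3239.43001
Terminal value at year 5: TV = D_5×(1+g_2)/(r−g_2) = 3385.20436/0.033 = 102581.95021
P_0 = D_1/(1+r)^1 + D_2/(1+r)^2 + D_3/(1+r)^3 + D_4/(1+r)^4 + D_5/(1+r)^5 + TV/(1+r)^5
    = 1544.72171 + 1692.31571 + 1854.01192 + 2031.15778 + 2225.22944 + 70465.59884 = 79813.03539

£79813.04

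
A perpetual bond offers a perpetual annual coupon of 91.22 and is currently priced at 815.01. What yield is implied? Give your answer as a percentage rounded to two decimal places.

P = C/r ⇒ r = C/P = 91.22/815.01 = 0.111925

11.19%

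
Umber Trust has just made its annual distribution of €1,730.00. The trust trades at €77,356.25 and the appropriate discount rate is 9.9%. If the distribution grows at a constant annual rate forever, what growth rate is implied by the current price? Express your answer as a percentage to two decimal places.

7.50%

P = D₀(1+g)/(r−g) ⇒ P(r−g) = D₀(1+g) ⇒ g(P+D₀) = P·r − D₀
g = (P·r − D₀)/(P + D₀) = (€77,356.25×0.099 − €1,730.00) / (€77,356.25 + €1,730.00) = 0.074960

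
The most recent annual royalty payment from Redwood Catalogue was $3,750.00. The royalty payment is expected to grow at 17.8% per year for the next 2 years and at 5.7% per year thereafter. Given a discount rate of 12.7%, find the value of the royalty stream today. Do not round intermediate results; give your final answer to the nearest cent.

$69882.62

D_1 = 4417.50000
D_2 = 5203.81500
Terminal value at year 2: TV = D_2×(1+g_2)/(r−g_2) = 5500.43246/0.07 = 78577.60650
P_0 = D_1/(1+r)^1 + D_2/(1+r)^2 + TV/(1+r)^2
    = 3919.69831 + 4097.07597 + 61865.84709 = 69882.62137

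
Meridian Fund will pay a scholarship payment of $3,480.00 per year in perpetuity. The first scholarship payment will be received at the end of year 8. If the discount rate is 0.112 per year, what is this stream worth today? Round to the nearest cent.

$14778.41

Value at end of year 7: C / r = $3,480.00 / 0.112 = $31,071.4286
Discount to today: PV = $31,071.4286 / (1 + 0.112)^7 = $31,071.4286 / 2.102488 = $14,778.41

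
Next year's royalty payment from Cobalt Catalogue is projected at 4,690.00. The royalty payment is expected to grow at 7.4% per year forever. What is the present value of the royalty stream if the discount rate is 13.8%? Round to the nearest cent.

73281.25

Growing perpetuity: P = D₁ / (r − g) = 4,690.0000 / (0.138 − 0.074) = 73,281.25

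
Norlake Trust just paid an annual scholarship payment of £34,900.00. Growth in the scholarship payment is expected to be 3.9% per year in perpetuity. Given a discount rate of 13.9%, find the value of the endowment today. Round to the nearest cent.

D₁ = D₀ × (1 + g) = £34,900.00 × 1.039 = £36,261.1000
Growing perpetuity: P = D₁ / (r − g) = £36,261.1000 / (0.139 − 0.039) = £362,611.00

£362611.00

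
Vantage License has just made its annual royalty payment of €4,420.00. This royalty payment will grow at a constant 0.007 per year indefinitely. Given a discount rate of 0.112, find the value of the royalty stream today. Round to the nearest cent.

D₁ = D₀ × (1 + g) = €4,420.00 × 1.007 = €4,450.9400
Growing perpetuity: P = D₁ / (r − g) = €4,450.9400 / (0.112 − 0.007) = €42,389.90

€42389.90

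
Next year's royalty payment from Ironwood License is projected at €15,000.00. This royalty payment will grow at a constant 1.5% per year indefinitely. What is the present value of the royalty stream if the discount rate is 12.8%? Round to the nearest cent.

€132743.36

Growing perpetuity: P = D₁ / (r − g) = €15,000.0000 / (0.128 − 0.015) = €132,743.36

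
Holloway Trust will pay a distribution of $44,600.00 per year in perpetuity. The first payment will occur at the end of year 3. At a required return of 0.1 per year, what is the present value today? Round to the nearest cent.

Value at end of year 2: C / r = $44,600.00 / 0.1 = $446,000.0000
Discount to today: PV = $446,000.0000 / (1 + 0.1)^2 = $446,000.0000 / 1.210000 = $368,595.04

$368595.04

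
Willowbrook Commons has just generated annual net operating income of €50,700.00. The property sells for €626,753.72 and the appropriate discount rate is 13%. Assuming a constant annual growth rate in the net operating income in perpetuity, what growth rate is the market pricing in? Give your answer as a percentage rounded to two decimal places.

4.54%

P = D₀(1+g)/(r−g) ⇒ P(r−g) = D₀(1+g) ⇒ g(P+D₀) = P·r − D₀
g = (P·r − D₀)/(P + D₀) = (€626,753.72×0.13 − €50,700.00) / (€626,753.72 + €50,700.00) = 0.045432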